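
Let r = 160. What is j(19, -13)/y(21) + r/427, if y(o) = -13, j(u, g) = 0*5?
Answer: 160/427 ≈ 0.37471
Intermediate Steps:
j(u, g) = 0
j(19, -13)/y(21) + r/427 = 0/(-13) + 160/427 = 0*(-1/13) + 160*(1/427) = 0 + 160/427 = 160/427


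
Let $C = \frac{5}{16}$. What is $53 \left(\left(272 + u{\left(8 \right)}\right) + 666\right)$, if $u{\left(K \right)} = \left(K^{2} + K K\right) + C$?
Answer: $\frac{904233}{16} \approx 56515.0$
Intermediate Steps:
$C = \frac{5}{16}$ ($C = 5 \cdot \frac{1}{16} = \frac{5}{16} \approx 0.3125$)
$u{\left(K \right)} = \frac{5}{16} + 2 K^{2}$ ($u{\left(K \right)} = \left(K^{2} + K K\right) + \frac{5}{16} = \left(K^{2} + K^{2}\right) + \frac{5}{16} = 2 K^{2} + \frac{5}{16} = \frac{5}{16} + 2 K^{2}$)
$53 \left(\left(272 + u{\left(8 \right)}\right) + 666\right) = 53 \left(\left(272 + \left(\frac{5}{16} + 2 \cdot 8^{2}\right)\right) + 666\right) = 53 \left(\left(272 + \left(\frac{5}{16} + 2 \cdot 64\right)\right) + 666\right) = 53 \left(\left(272 + \left(\frac{5}{16} + 128\right)\right) + 666\right) = 53 \left(\left(272 + \frac{2053}{16}\right) + 666\right) = 53 \left(\frac{6405}{16} + 666\right) = 53 \cdot \frac{17061}{16} = \frac{904233}{16}$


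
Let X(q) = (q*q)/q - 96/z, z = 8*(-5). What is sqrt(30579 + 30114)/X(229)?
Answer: 5*sqrt(60693)/1157 ≈ 1.0646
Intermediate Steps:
z = -40
X(q) = 12/5 + q (X(q) = (q*q)/q - 96/(-40) = q**2/q - 96*(-1/40) = q + 12/5 = 12/5 + q)
sqrt(30579 + 30114)/X(229) = sqrt(30579 + 30114)/(12/5 + 229) = sqrt(60693)/(1157/5) = sqrt(60693)*(5/1157) = 5*sqrt(60693)/1157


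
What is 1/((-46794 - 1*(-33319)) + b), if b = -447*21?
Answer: -1/22862 ≈ -4.3741e-5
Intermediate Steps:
b = -9387
1/((-46794 - 1*(-33319)) + b) = 1/((-46794 - 1*(-33319)) - 9387) = 1/((-46794 + 33319) - 9387) = 1/(-13475 - 9387) = 1/(-22862) = -1/22862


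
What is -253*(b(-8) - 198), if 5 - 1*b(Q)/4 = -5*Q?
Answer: 85514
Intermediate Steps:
b(Q) = 20 + 20*Q (b(Q) = 20 - (-20)*Q = 20 + 20*Q)
-253*(b(-8) - 198) = -253*((20 + 20*(-8)) - 198) = -253*((20 - 160) - 198) = -253*(-140 - 198) = -253*(-338) = 85514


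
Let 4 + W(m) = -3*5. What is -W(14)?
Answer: 19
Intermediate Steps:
W(m) = -19 (W(m) = -4 - 3*5 = -4 - 15 = -19)
-W(14) = -1*(-19) = 19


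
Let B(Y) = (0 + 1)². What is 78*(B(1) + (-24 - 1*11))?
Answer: -2652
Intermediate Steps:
B(Y) = 1 (B(Y) = 1² = 1)
78*(B(1) + (-24 - 1*11)) = 78*(1 + (-24 - 1*11)) = 78*(1 + (-24 - 11)) = 78*(1 - 35) = 78*(-34) = -2652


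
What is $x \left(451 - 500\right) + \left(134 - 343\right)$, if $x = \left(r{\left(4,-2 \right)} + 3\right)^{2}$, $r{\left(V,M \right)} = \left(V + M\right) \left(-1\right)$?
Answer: $-258$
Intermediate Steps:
$r{\left(V,M \right)} = - M - V$ ($r{\left(V,M \right)} = \left(M + V\right) \left(-1\right) = - M - V$)
$x = 1$ ($x = \left(\left(\left(-1\right) \left(-2\right) - 4\right) + 3\right)^{2} = \left(\left(2 - 4\right) + 3\right)^{2} = \left(-2 + 3\right)^{2} = 1^{2} = 1$)
$x \left(451 - 500\right) + \left(134 - 343\right) = 1 \left(451 - 500\right) + \left(134 - 343\right) = 1 \left(-49\right) + \left(134 - 343\right) = -49 - 209 = -258$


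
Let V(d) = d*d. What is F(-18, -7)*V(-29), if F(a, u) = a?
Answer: -15138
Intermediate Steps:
V(d) = d²
F(-18, -7)*V(-29) = -18*(-29)² = -18*841 = -15138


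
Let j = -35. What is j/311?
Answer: -35/311 ≈ -0.11254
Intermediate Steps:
j/311 = -35/311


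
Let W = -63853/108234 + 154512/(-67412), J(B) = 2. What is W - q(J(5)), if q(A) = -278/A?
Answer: 248288419117/1824067602 ≈ 136.12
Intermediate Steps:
W = -5256977561/1824067602 (W = -63853*1/108234 + 154512*(-1/67412) = -63853/108234 - 38628/16853 = -5256977561/1824067602 ≈ -2.8820)
W - q(J(5)) = -5256977561/1824067602 - (-278)/2 = -5256977561/1824067602 - 1*(-139) = -5256977561/1824067602 + 139 = 248288419117/1824067602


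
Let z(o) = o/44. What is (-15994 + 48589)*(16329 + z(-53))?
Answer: 23416997685/44 ≈ 5.3220e+8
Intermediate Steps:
z(o) = o/44 (z(o) = o*(1/44) = o/44)
(-15994 + 48589)*(16329 + z(-53)) = (-15994 + 48589)*(16329 + (1/44)*(-53)) = 32595*(16329 - 53/44) = 32595*(718423/44) = 23416997685/44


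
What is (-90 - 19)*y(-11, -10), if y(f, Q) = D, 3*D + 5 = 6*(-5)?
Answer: 3815/3 ≈ 1271.7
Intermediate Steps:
D = -35/3 (D = -5/3 + (6*(-5))/3 = -5/3 + (⅓)*(-30) = -5/3 - 10 = -35/3 ≈ -11.667)
y(f, Q) = -35/3
(-90 - 19)*y(-11, -10) = (-90 - 19)*(-35/3) = -109*(-35/3) = 3815/3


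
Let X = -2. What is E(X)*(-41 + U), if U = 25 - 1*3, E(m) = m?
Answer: 38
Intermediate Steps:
U = 22 (U = 25 - 3 = 22)
E(X)*(-41 + U) = -2*(-41 + 22) = -2*(-19) = 38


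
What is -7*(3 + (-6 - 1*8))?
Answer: 77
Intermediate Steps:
-7*(3 + (-6 - 1*8)) = -7*(3 + (-6 - 8)) = -7*(3 - 14) = -7*(-11) = 77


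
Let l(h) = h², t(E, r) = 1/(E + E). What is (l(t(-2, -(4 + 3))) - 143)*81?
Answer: -185247/16 ≈ -11578.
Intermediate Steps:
t(E, r) = 1/(2*E)
(l(t(-2, -(4 + 3))) - 143)*81 = (((½)/(-2))² - 143)*81 = (((½)*(-½))² - 143)*81 = ((-¼)² - 143)*81 = (1/16 - 143)*81 = -2287/16*81 = -185247/16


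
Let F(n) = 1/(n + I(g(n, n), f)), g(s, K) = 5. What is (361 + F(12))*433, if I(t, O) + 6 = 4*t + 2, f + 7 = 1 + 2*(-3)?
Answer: 4377197/28 ≈ 1.5633e+5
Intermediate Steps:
f = -12 (f = -7 + (1 + 2*(-3)) = -7 + (1 - 6) = -7 - 5 = -12)
I(t, O) = -4 + 4*t (I(t, O) = -6 + (4*t + 2) = -6 + (2 + 4*t) = -4 + 4*t)
F(n) = 1/(16 + n) (F(n) = 1/(n + (-4 + 4*5)) = 1/(n + (-4 + 20)) = 1/(n + 16) = 1/(16 + n))
(361 + F(12))*433 = (361 + 1/(16 + 12))*433 = (361 + 1/28)*433 = (10109/28)*433 = 4377197/28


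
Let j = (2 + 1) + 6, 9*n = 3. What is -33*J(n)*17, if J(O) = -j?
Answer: 5049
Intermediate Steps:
n = ⅓ (n = (⅑)*3 = ⅓ ≈ 0.33333)
j = 9 (j = 3 + 6 = 9)
J(O) = -9 (J(O) = -1*9 = -9)
-33*J(n)*17 = -33*(-9)*17 = 297*17 = 5049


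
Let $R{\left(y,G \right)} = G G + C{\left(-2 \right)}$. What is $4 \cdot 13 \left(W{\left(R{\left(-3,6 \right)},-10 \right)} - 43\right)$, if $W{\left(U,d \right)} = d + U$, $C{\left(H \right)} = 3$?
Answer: $-728$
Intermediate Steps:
$R{\left(y,G \right)} = 3 + G^{2}$ ($R{\left(y,G \right)} = G G + 3 = G^{2} + 3 = 3 + G^{2}$)
$W{\left(U,d \right)} = U + d$
$4 \cdot 13 \left(W{\left(R{\left(-3,6 \right)},-10 \right)} - 43\right) = 4 \cdot 13 \left(\left(\left(3 + 6^{2}\right) - 10\right) - 43\right) = 52 \left(\left(\left(3 + 36\right) - 10\right) - 43\right) = 52 \left(\left(39 - 10\right) - 43\right) = 52 \left(29 - 43\right) = 52 \left(-14\right) = -728$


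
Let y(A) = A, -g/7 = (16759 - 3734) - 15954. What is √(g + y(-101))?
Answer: 101*√2 ≈ 142.84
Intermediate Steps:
g = 20503 (g = -7*((16759 - 3734) - 15954) = -7*(13025 - 15954) = -7*(-2929) = 20503)
√(g + y(-101)) = √(20503 - 101) = √20402 = 101*√2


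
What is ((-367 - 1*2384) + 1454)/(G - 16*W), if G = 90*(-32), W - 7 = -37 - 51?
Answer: 1297/1584 ≈ 0.81881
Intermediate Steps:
W = -81 (W = 7 + (-37 - 51) = 7 - 88 = -81)
G = -2880
((-367 - 1*2384) + 1454)/(G - 16*W) = ((-367 - 1*2384) + 1454)/(-2880 - 16*(-81)) = ((-367 - 2384) + 1454)/(-2880 + 1296) = (-2751 + 1454)/(-1584) = -1297*(-1/1584) = 1297/1584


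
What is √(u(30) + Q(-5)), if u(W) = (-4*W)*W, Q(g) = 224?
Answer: 4*I*√211 ≈ 58.103*I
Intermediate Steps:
u(W) = -4*W²
√(u(30) + Q(-5)) = √(-4*30² + 224) = √(-4*900 + 224) = √(-3600 + 224) = √(-3376) = 4*I*√211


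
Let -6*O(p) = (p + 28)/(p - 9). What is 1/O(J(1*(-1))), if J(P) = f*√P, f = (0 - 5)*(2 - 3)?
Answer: 1362/809 - 1110*I/809 ≈ 1.6836 - 1.3721*I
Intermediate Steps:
f = 5 (f = -5*(-1) = 5)
J(P) = 5*√P
O(p) = -(28 + p)/(6*(-9 + p)) (O(p) = -(p + 28)/(6*(p - 9)) = -(28 + p)/(6*(-9 + p)))
1/O(J(1*(-1))) = 1/((-28 - 5*√(1*(-1)))/(6*(-9 + 5*√(1*(-1))))) = 1/((-28 - 5*√(-1))/(6*(-9 + 5*√(-1)))) = 1/((-28 - 5*I)/(6*(-9 + 5*I))) = 1/(((-9 - 5*I)/106)*(-28 - 5*I)/6) = 1/((-28 - 5*I)*(-9 - 5*I)/636) = 6*(-28 + 5*I)*(-9 + 5*I)/809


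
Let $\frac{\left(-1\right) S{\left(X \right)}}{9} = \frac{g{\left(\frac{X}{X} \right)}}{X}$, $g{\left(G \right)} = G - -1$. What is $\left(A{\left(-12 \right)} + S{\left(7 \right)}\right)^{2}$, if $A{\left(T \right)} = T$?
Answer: $\frac{10404}{49} \approx 212.33$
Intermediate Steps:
$g{\left(G \right)} = 1 + G$ ($g{\left(G \right)} = G + 1 = 1 + G$)
$S{\left(X \right)} = - \frac{18}{X}$ ($S{\left(X \right)} = - 9 \frac{1 + \frac{X}{X}}{X} = - 9 \frac{1 + 1}{X} = - 9 \frac{2}{X} = - \frac{18}{X}$)
$\left(A{\left(-12 \right)} + S{\left(7 \right)}\right)^{2} = \left(-12 - \frac{18}{7}\right)^{2} = \left(- \frac{102}{7}\right)^{2} = \frac{10404}{49}$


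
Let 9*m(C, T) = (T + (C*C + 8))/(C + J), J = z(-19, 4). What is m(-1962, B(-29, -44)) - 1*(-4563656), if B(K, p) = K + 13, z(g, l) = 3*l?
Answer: 40044156682/8775 ≈ 4.5634e+6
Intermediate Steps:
J = 12 (J = 3*4 = 12)
B(K, p) = 13 + K
m(C, T) = (8 + T + C²)/(9*(12 + C)) (m(C, T) = ((T + (C*C + 8))/(C + 12))/9 = ((T + (C² + 8))/(12 + C))/9 = ((T + (8 + C²))/(12 + C))/9 = ((8 + T + C²)/(12 + C))/9 = (8 + T + C²)/(9*(12 + C)))
m(-1962, B(-29, -44)) - 1*(-4563656) = (8 + (13 - 29) + (-1962)²)/(9*(12 - 1962)) - 1*(-4563656) = (⅑)*(8 - 16 + 3849444)/(-1950) + 4563656 = (⅑)*(-1/1950)*3849436 + 4563656 = -1924718/8775 + 4563656 = 40044156682/8775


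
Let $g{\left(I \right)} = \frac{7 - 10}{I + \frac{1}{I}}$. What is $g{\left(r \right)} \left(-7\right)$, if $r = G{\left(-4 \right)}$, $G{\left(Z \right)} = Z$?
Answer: $- \frac{84}{17} \approx -4.9412$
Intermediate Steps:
$r = -4$
$g{\left(I \right)} = - \frac{3}{I + \frac{1}{I}}$
$g{\left(r \right)} \left(-7\right) = \left(-3\right) \left(-4\right) \frac{1}{1 + \left(-4\right)^{2}} \left(-7\right) = \left(-3\right) \left(-4\right) \frac{1}{1 + 16} \left(-7\right) = \left(-3\right) \left(-4\right) \frac{1}{17} \left(-7\right) = \frac{12}{17} \left(-7\right) = - \frac{84}{17}$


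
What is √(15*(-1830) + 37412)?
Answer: √9962 ≈ 99.810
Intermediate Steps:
√(15*(-1830) + 37412) = √(-27450 + 37412) = √9962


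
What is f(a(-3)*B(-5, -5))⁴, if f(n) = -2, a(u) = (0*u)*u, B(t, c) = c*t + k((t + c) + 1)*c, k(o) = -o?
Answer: 16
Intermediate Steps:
B(t, c) = c*t + c*(-1 - c - t) (B(t, c) = c*t + (-((t + c) + 1))*c = c*t + (-((c + t) + 1))*c = c*t + (-(1 + c + t))*c = c*t + (-1 - c - t)*c = c*t + c*(-1 - c - t))
a(u) = 0 (a(u) = 0*u = 0)
f(a(-3)*B(-5, -5))⁴ = (-2)⁴ = 16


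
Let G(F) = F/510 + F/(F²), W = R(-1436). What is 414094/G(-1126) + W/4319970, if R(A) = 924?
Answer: -85606548766683178/456615789035 ≈ -1.8748e+5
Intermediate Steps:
W = 924
G(F) = 1/F + F/510 (G(F) = F*(1/510) + F/F² = F/510 + 1/F = 1/F + F/510)
414094/G(-1126) + W/4319970 = 414094/(1/(-1126) + (1/510)*(-1126)) + 924/4319970 = 414094/(-1/1126 - 563/255) + 924*(1/4319970) = 414094/(-634193/287130) + 154/719995 = 414094*(-287130/634193) + 154/719995 = -118898810220/634193 + 154/719995 = -85606548766683178/456615789035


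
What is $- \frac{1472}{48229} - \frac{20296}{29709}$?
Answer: $- \frac{1022587432}{1432835361} \approx -0.71368$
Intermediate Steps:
$- \frac{1472}{48229} - \frac{20296}{29709} = - \frac{1022587432}{1432835361}$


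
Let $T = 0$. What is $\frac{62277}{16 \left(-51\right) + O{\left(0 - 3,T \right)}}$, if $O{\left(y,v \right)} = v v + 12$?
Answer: $- \frac{20759}{268} \approx -77.459$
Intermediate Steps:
$O{\left(y,v \right)} = 12 + v^{2}$ ($O{\left(y,v \right)} = v^{2} + 12 = 12 + v^{2}$)
$\frac{62277}{16 \left(-51\right) + O{\left(0 - 3,T \right)}} = \frac{62277}{16 \left(-51\right) + \left(12 + 0^{2}\right)} = \frac{62277}{-816 + \left(12 + 0\right)} = \frac{62277}{-816 + 12} = \frac{62277}{-804} = 62277 \left(- \frac{1}{804}\right) = - \frac{20759}{268}$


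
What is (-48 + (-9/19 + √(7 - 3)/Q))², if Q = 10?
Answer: 21031396/9025 ≈ 2330.3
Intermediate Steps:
(-48 + (-9/19 + √(7 - 3)/Q))² = (-48 + (-9/19 + √(7 - 3)/10))² = (-48 + (-9*1/19 + √4*(⅒)))² = (-48 + (-9/19 + 2*(⅒)))² = (-48 + (-9/19 + ⅕))² = (-48 - 26/95)² = (-4586/95)² = 21031396/9025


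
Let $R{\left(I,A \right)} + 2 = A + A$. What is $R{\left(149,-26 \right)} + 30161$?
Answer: $30107$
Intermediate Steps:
$R{\left(I,A \right)} = -2 + 2 A$ ($R{\left(I,A \right)} = -2 + \left(A + A\right) = -2 + 2 A$)
$R{\left(149,-26 \right)} + 30161 = \left(-2 + 2 \left(-26\right)\right) + 30161 = \left(-2 - 52\right) + 30161 = -54 + 30161 = 30107$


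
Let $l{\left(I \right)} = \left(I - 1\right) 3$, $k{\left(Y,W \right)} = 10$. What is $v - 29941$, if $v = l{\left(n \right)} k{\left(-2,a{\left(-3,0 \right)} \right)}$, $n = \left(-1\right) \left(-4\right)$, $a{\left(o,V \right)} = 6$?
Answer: $-29851$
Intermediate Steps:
$n = 4$
$l{\left(I \right)} = -3 + 3 I$ ($l{\left(I \right)} = \left(-1 + I\right) 3 = -3 + 3 I$)
$v = 90$ ($v = \left(-3 + 3 \cdot 4\right) 10 = \left(-3 + 12\right) 10 = 9 \cdot 10 = 90$)
$v - 29941 = 90 - 29941 = -29851$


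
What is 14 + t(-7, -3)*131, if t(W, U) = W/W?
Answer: 145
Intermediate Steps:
t(W, U) = 1
14 + t(-7, -3)*131 = 14 + 1*131 = 14 + 131 = 145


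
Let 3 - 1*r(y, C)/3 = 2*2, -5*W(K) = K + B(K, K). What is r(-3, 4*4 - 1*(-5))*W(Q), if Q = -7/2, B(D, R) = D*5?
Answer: -63/5 ≈ -12.600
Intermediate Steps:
B(D, R) = 5*D
Q = -7/2 (Q = -7*½ = -7/2 ≈ -3.5000)
W(K) = -6*K/5 (W(K) = -(K + 5*K)/5 = -6*K/5)
r(y, C) = -3 (r(y, C) = 9 - 6*2 = 9 - 3*4 = 9 - 12 = -3)
r(-3, 4*4 - 1*(-5))*W(Q) = -(-18)*(-7)/(5*2) = -3*21/5 = -63/5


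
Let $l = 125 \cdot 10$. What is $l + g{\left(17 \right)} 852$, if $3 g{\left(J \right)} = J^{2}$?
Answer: $83326$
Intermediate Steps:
$l = 1250$
$g{\left(J \right)} = \frac{J^{2}}{3}$
$l + g{\left(17 \right)} 852 = 1250 + \frac{17^{2}}{3} \cdot 852 = 1250 + \frac{1}{3} \cdot 289 \cdot 852 = 1250 + \frac{289}{3} \cdot 852 = 1250 + 82076 = 83326$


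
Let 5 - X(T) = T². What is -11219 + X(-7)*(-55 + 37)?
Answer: -10427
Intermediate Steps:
X(T) = 5 - T²
-11219 + X(-7)*(-55 + 37) = -11219 + (5 - 1*(-7)²)*(-55 + 37) = -11219 + (5 - 1*49)*(-18) = -11219 + (5 - 49)*(-18) = -11219 - 44*(-18) = -11219 + 792 = -10427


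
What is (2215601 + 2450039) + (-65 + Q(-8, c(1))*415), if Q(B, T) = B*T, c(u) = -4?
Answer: 4678855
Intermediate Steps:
(2215601 + 2450039) + (-65 + Q(-8, c(1))*415) = (2215601 + 2450039) + (-65 - 8*(-4)*415) = 4665640 + (-65 + 32*415) = 4665640 + (-65 + 13280) = 4665640 + 13215 = 4678855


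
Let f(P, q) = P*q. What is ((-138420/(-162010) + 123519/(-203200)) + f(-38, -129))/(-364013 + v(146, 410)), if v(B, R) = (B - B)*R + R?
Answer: -5379469109827/398998927883200 ≈ -0.013482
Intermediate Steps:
v(B, R) = R (v(B, R) = 0*R + R = 0 + R = R)
((-138420/(-162010) + 123519/(-203200)) + f(-38, -129))/(-364013 + v(146, 410)) = ((-138420/(-162010) + 123519/(-203200)) - 38*(-129))/(-364013 + 410) = ((-138420*(-1/162010) + 123519*(-1/203200)) + 4902)/(-363603) = ((13842/16201 - 123519/203200) + 4902)*(-1/363603) = (811563081/3292043200 + 4902)*(-1/363603) = (16138407329481/3292043200)*(-1/363603) = -5379469109827/398998927883200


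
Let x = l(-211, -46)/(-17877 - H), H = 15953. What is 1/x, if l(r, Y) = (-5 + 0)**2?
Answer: -6766/5 ≈ -1353.2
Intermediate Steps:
l(r, Y) = 25 (l(r, Y) = (-5)**2 = 25)
x = -5/6766 (x = 25/(-17877 - 1*15953) = 25/(-17877 - 15953) = 25/(-33830) = 25*(-1/33830) = -5/6766 ≈ -0.00073899)
1/x = 1/(-5/6766) = -6766/5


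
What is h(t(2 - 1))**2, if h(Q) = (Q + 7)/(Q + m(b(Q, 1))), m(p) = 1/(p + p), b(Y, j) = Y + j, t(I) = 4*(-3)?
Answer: 484/2809 ≈ 0.17230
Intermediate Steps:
t(I) = -12
m(p) = 1/(2*p)
h(Q) = (7 + Q)/(Q + 1/(2*(1 + Q))) (h(Q) = (Q + 7)/(Q + 1/(2*(Q + 1))) = (7 + Q)/(Q + 1/(2*(1 + Q))))
h(t(2 - 1))**2 = (2*(1 - 12)*(7 - 12)/(1 + 2*(-12)*(1 - 12)))**2 = (2*(-11)*(-5)/(1 + 2*(-12)*(-11)))**2 = (2*(-11)*(-5)/(1 + 264))**2 = (2*(-11)*(-5)/265)**2 = (2*(1/265)*(-11)*(-5))**2 = (22/53)**2 = 484/2809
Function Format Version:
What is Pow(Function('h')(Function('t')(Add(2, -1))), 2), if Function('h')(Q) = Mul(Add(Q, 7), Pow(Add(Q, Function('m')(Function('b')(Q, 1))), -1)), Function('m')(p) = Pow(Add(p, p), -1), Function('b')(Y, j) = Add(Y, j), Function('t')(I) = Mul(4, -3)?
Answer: Rational(484, 2809) ≈ 0.17230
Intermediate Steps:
Function('t')(I) = -12
Function('m')(p) = Mul(Rational(1, 2), Pow(p, -1)) (Function('m')(p) = Pow(Mul(2, p), -1) = Mul(Rational(1, 2), Pow(p, -1)))
Function('h')(Q) = Mul(Pow(Add(Q, Mul(Rational(1, 2), Pow(Add(1, Q), -1))), -1), Add(7, Q)) (Function('h')(Q) = Mul(Add(Q, 7), Pow(Add(Q, Mul(Rational(1, 2), Pow(Add(Q, 1), -1))), -1)) = Mul(Add(7, Q), Pow(Add(Q, Mul(Rational(1, 2), Pow(Add(1, Q), -1))), -1)) = Mul(Pow(Add(Q, Mul(Rational(1, 2), Pow(Add(1, Q), -1))), -1), Add(7, Q)))
Pow(Function('h')(Function('t')(Add(2, -1))), 2) = Pow(Mul(2, Pow(Add(1, Mul(2, -12, Add(1, -12))), -1), Add(1, -12), Add(7, -12)), 2) = Pow(Mul(2, Pow(Add(1, Mul(2, -12, -11)), -1), -11, -5), 2) = Pow(Mul(2, Pow(Add(1, 264), -1), -11, -5), 2) = Pow(Mul(2, Pow(265, -1), -11, -5), 2) = Pow(Mul(2, Rational(1, 265), -11, -5), 2) = Pow(Rational(22, 53), 2) = Rational(484, 2809)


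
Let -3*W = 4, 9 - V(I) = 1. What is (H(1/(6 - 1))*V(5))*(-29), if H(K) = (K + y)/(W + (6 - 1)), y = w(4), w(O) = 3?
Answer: -11136/55 ≈ -202.47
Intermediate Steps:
V(I) = 8 (V(I) = 9 - 1*1 = 9 - 1 = 8)
W = -4/3 (W = -⅓*4 = -4/3 ≈ -1.3333)
y = 3
H(K) = 9/11 + 3*K/11 (H(K) = (K + 3)/(-4/3 + (6 - 1)) = (3 + K)/(-4/3 + 5) = (3 + K)/(11/3) = (3 + K)*(3/11) = 9/11 + 3*K/11)
(H(1/(6 - 1))*V(5))*(-29) = ((9/11 + 3/(11*(6 - 1)))*8)*(-29) = ((9/11 + (3/11)/5)*8)*(-29) = ((9/11 + (3/11)*(⅕))*8)*(-29) = ((9/11 + 3/55)*8)*(-29) = ((48/55)*8)*(-29) = (384/55)*(-29) = -11136/55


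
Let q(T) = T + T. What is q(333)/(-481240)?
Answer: -333/240620 ≈ -0.0013839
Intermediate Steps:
q(T) = 2*T
q(333)/(-481240) = (2*333)/(-481240) = 666*(-1/481240) = -333/240620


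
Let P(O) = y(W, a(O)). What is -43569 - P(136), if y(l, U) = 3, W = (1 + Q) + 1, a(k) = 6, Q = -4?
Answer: -43572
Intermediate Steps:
W = -2 (W = (1 - 4) + 1 = -3 + 1 = -2)
P(O) = 3
-43569 - P(136) = -43569 - 1*3 = -43569 - 3 = -43572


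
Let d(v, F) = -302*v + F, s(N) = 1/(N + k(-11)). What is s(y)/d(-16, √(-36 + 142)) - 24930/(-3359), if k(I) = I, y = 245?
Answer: 34051016089462/4587940209177 - √106/5463459612 ≈ 7.4219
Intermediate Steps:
s(N) = 1/(-11 + N) (s(N) = 1/(N - 11) = 1/(-11 + N))
d(v, F) = F - 302*v
s(y)/d(-16, √(-36 + 142)) - 24930/(-3359) = 1/((-11 + 245)*(√(-36 + 142) - 302*(-16))) - 24930/(-3359) = 1/(234*(√106 + 4832)) - 24930*(-1/3359) = 1/(234*(4832 + √106)) + 24930/3359 = 24930/3359 + 1/(234*(4832 + √106))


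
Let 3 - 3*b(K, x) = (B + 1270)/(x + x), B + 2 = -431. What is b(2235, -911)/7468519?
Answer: 2101/13607641618 ≈ 1.5440e-7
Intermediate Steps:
B = -433 (B = -2 - 431 = -433)
b(K, x) = 1 - 279/(2*x) (b(K, x) = 1 - (-433 + 1270)/(3*(x + x)) = 1 - 279/(2*x))
b(2235, -911)/7468519 = ((-279/2 - 911)/(-911))/7468519 = -1/911*(-2101/2)*(1/7468519) = (2101/1822)*(1/7468519) = 2101/13607641618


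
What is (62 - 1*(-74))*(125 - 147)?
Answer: -2992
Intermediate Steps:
(62 - 1*(-74))*(125 - 147) = (62 + 74)*(-22) = 136*(-22) = -2992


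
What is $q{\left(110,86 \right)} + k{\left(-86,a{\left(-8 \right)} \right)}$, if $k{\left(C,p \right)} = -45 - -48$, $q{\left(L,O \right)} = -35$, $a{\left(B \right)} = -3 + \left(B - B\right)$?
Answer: $-32$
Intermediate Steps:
$a{\left(B \right)} = -3$ ($a{\left(B \right)} = -3 + 0 = -3$)
$k{\left(C,p \right)} = 3$ ($k{\left(C,p \right)} = -45 + 48 = 3$)
$q{\left(110,86 \right)} + k{\left(-86,a{\left(-8 \right)} \right)} = -35 + 3 = -32$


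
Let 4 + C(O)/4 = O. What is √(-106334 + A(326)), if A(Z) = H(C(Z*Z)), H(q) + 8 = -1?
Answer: I*√106343 ≈ 326.1*I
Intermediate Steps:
C(O) = -16 + 4*O
H(q) = -9 (H(q) = -8 - 1 = -9)
A(Z) = -9
√(-106334 + A(326)) = √(-106334 - 9) = √(-106343) = I*√106343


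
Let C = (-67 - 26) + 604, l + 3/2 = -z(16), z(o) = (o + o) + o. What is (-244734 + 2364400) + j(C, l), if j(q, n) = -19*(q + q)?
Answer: 2100248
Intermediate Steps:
z(o) = 3*o (z(o) = 2*o + o = 3*o)
l = -99/2 (l = -3/2 - 3*16 = -3/2 - 1*48 = -3/2 - 48 = -99/2 ≈ -49.500)
C = 511 (C = -93 + 604 = 511)
j(q, n) = -38*q
(-244734 + 2364400) + j(C, l) = (-244734 + 2364400) - 38*511 = 2119666 - 19418 = 2100248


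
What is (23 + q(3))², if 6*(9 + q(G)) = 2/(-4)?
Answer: 27889/144 ≈ 193.67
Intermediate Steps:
q(G) = -109/12 (q(G) = -9 + (2/(-4))/6 = -9 + (2*(-¼))/6 = -9 + (⅙)*(-½) = -9 - 1/12 = -109/12)
(23 + q(3))² = (23 - 109/12)² = (167/12)² = 27889/144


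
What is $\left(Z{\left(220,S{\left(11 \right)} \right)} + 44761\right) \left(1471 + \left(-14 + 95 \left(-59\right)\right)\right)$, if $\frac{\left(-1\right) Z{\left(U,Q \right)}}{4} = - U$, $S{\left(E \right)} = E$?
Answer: $-189318868$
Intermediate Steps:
$Z{\left(U,Q \right)} = 4 U$ ($Z{\left(U,Q \right)} = - 4 \left(- U\right) = 4 U$)
$\left(Z{\left(220,S{\left(11 \right)} \right)} + 44761\right) \left(1471 + \left(-14 + 95 \left(-59\right)\right)\right) = \left(4 \cdot 220 + 44761\right) \left(1471 + \left(-14 + 95 \left(-59\right)\right)\right) = \left(880 + 44761\right) \left(1471 - 5619\right) = 45641 \left(1471 - 5619\right) = 45641 \left(-4148\right) = -189318868$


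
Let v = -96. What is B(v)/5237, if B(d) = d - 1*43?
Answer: -139/5237 ≈ -0.026542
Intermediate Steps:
B(d) = -43 + d (B(d) = d - 43 = -43 + d)
B(v)/5237 = (-43 - 96)/5237 = -139*1/5237 = -139/5237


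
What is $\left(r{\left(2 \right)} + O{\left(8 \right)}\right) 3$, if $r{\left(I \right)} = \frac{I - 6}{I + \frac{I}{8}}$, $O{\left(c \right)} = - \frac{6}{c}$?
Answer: $- \frac{91}{12} \approx -7.5833$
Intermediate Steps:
$r{\left(I \right)} = \frac{8 \left(-6 + I\right)}{9 I}$ ($r{\left(I \right)} = \frac{-6 + I}{I + I \frac{1}{8}} = \frac{-6 + I}{I + \frac{I}{8}} = \frac{-6 + I}{\frac{9}{8} I} = \left(-6 + I\right) \frac{8}{9 I} = \frac{8 \left(-6 + I\right)}{9 I}$)
$\left(r{\left(2 \right)} + O{\left(8 \right)}\right) 3 = \left(\frac{8 \left(-6 + 2\right)}{9 \cdot 2} - \frac{6}{8}\right) 3 = \left(\frac{8}{9} \cdot \frac{1}{2} \left(-4\right) - \frac{3}{4}\right) 3 = \left(- \frac{16}{9} - \frac{3}{4}\right) 3 = \left(- \frac{91}{36}\right) 3 = - \frac{91}{12}$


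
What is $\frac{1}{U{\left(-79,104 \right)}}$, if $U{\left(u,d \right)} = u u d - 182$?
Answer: $\frac{1}{648882} \approx 1.5411 \cdot 10^{-6}$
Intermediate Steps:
$U{\left(u,d \right)} = -182 + d u^{2}$ ($U{\left(u,d \right)} = u^{2} d - 182 = d u^{2} - 182 = -182 + d u^{2}$)
$\frac{1}{U{\left(-79,104 \right)}} = \frac{1}{-182 + 104 \left(-79\right)^{2}} = \frac{1}{-182 + 104 \cdot 6241} = \frac{1}{-182 + 649064} = \frac{1}{648882}$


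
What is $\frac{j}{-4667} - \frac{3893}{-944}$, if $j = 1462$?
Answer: $\frac{16788503}{4405648} \approx 3.8107$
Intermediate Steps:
$\frac{j}{-4667} - \frac{3893}{-944} = \frac{1462}{-4667} - \frac{3893}{-944} = 1462 \left(- \frac{1}{4667}\right) - - \frac{3893}{944} = - \frac{1462}{4667} + \frac{3893}{944} = \frac{16788503}{4405648}$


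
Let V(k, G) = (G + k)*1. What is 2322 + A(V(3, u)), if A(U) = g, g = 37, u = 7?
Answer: 2359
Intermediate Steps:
V(k, G) = G + k
A(U) = 37
2322 + A(V(3, u)) = 2322 + 37 = 2359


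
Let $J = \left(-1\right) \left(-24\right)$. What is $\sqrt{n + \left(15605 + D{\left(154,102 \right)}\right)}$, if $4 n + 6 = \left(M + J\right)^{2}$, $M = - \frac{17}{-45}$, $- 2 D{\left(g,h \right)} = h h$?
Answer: $\frac{133 \sqrt{4831}}{90} \approx 102.71$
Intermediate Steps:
$D{\left(g,h \right)} = - \frac{h^{2}}{2}$ ($D{\left(g,h \right)} = - \frac{h h}{2} = - \frac{h^{2}}{2}$)
$M = \frac{17}{45}$ ($M = \left(-17\right) \left(- \frac{1}{45}\right) = \frac{17}{45} \approx 0.37778$)
$J = 24$
$n = \frac{1191259}{8100}$ ($n = - \frac{3}{2} + \frac{\left(\frac{17}{45} + 24\right)^{2}}{4} = - \frac{3}{2} + \frac{\left(\frac{1097}{45}\right)^{2}}{4} = - \frac{3}{2} + \frac{1}{4} \cdot \frac{1203409}{2025} = - \frac{3}{2} + \frac{1203409}{8100} = \frac{1191259}{8100} \approx 147.07$)
$\sqrt{n + \left(15605 + D{\left(154,102 \right)}\right)} = \sqrt{\frac{1191259}{8100} + \left(15605 - \frac{102^{2}}{2}\right)} = \sqrt{\frac{1191259}{8100} + \left(15605 - 5202\right)} = \sqrt{\frac{1191259}{8100} + 10403} = \sqrt{\frac{85455559}{8100}} = \frac{133 \sqrt{4831}}{90}$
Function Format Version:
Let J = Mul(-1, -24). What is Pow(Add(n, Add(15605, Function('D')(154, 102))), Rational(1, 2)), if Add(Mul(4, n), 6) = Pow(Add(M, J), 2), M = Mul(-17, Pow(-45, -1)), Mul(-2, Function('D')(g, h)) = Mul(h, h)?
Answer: Mul(Rational(133, 90), Pow(4831, Rational(1, 2))) ≈ 102.71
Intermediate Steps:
Function('D')(g, h) = Mul(Rational(-1, 2), Pow(h, 2)) (Function('D')(g, h) = Mul(Rational(-1, 2), Mul(h, h)) = Mul(Rational(-1, 2), Pow(h, 2)))
M = Rational(17, 45) (M = Mul(-17, Rational(-1, 45)) = Rational(17, 45) ≈ 0.37778)
J = 24
n = Rational(1191259, 8100) (n = Add(Rational(-3, 2), Mul(Rational(1, 4), Pow(Add(Rational(17, 45), 24), 2))) = Add(Rational(-3, 2), Mul(Rational(1, 4), Pow(Rational(1097, 45), 2))) = Add(Rational(-3, 2), Mul(Rational(1, 4), Rational(1203409, 2025))) = Add(Rational(-3, 2), Rational(1203409, 8100)) = Rational(1191259, 8100) ≈ 147.07)
Pow(Add(n, Add(15605, Function('D')(154, 102))), Rational(1, 2)) = Pow(Add(Rational(1191259, 8100), Add(15605, Mul(Rational(-1, 2), Pow(102, 2)))), Rational(1, 2)) = Pow(Add(Rational(1191259, 8100), Add(15605, Mul(Rational(-1, 2), 10404))), Rational(1, 2)) = Pow(Add(Rational(1191259, 8100), Add(15605, -5202)), Rational(1, 2)) = Pow(Add(Rational(1191259, 8100), 10403), Rational(1, 2)) = Pow(Rational(85455559, 8100), Rational(1, 2)) = Mul(Rational(133, 90), Pow(4831, Rational(1, 2)))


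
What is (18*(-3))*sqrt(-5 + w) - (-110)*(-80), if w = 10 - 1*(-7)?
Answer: -8800 - 108*sqrt(3) ≈ -8987.1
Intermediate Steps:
w = 17 (w = 10 + 7 = 17)
(18*(-3))*sqrt(-5 + w) - (-110)*(-80) = (18*(-3))*sqrt(-5 + 17) - (-110)*(-80) = -108*sqrt(3) - 1*8800 = -108*sqrt(3) - 8800 = -8800 - 108*sqrt(3)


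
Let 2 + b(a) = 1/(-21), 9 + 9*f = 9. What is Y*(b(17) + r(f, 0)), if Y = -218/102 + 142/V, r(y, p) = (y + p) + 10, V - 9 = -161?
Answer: -1988135/81396 ≈ -24.425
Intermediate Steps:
V = -152 (V = 9 - 161 = -152)
f = 0 (f = -1 + (⅑)*9 = -1 + 1 = 0)
r(y, p) = 10 + p + y (r(y, p) = (p + y) + 10 = 10 + p + y)
Y = -11905/3876 (Y = -218/102 + 142/(-152) = -218*1/102 + 142*(-1/152) = -109/51 - 71/76 = -11905/3876 ≈ -3.0715)
b(a) = -43/21 (b(a) = -2 + 1/(-21) = -2 - 1/21 = -43/21)
Y*(b(17) + r(f, 0)) = -11905*(-43/21 + (10 + 0 + 0))/3876 = -11905*(-43/21 + 10)/3876 = -11905/3876*167/21 = -1988135/81396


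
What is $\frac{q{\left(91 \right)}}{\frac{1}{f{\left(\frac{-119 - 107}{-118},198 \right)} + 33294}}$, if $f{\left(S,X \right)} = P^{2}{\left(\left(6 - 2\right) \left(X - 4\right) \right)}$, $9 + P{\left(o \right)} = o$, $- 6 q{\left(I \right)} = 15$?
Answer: $- \frac{3107915}{2} \approx -1.554 \cdot 10^{6}$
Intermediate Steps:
$q{\left(I \right)} = - \frac{5}{2}$ ($q{\left(I \right)} = \left(- \frac{1}{6}\right) 15 = - \frac{5}{2}$)
$P{\left(o \right)} = -9 + o$
$f{\left(S,X \right)} = \left(-25 + 4 X\right)^{2}$ ($f{\left(S,X \right)} = \left(-9 + \left(6 - 2\right) \left(X - 4\right)\right)^{2} = \left(-9 + 4 \left(-4 + X\right)\right)^{2} = \left(-9 + \left(-16 + 4 X\right)\right)^{2} = \left(-25 + 4 X\right)^{2}$)
$\frac{q{\left(91 \right)}}{\frac{1}{f{\left(\frac{-119 - 107}{-118},198 \right)} + 33294}} = - \frac{5}{2 \frac{1}{\left(-25 + 4 \cdot 198\right)^{2} + 33294}} = - \frac{5}{2 \frac{1}{\left(-25 + 792\right)^{2} + 33294}} = - \frac{5}{2 \frac{1}{767^{2} + 33294}} = - \frac{5}{2 \frac{1}{588289 + 33294}} = - \frac{5}{2 \cdot \frac{1}{621583}} = - \frac{5 \frac{1}{\frac{1}{621583}}}{2} = \left(- \frac{5}{2}\right) 621583 = - \frac{3107915}{2}$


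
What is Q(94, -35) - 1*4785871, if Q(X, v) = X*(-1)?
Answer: -4785965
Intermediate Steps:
Q(X, v) = -X
Q(94, -35) - 1*4785871 = -1*94 - 1*4785871 = -94 - 4785871 = -4785965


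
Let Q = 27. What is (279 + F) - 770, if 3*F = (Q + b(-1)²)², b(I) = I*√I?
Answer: -797/3 ≈ -265.67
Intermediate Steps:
b(I) = I^(3/2)
F = 676/3 (F = (27 + ((-1)^(3/2))²)²/3 = (27 + (-I)²)²/3 = (27 - 1)²/3 = (⅓)*26² = (⅓)*676 = 676/3 ≈ 225.33)
(279 + F) - 770 = (279 + 676/3) - 770 = 1513/3 - 770 = -797/3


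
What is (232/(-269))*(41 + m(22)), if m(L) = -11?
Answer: -6960/269 ≈ -25.874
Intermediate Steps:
(232/(-269))*(41 + m(22)) = (232/(-269))*(41 - 11) = (232*(-1/269))*30 = -232/269*30 = -6960/269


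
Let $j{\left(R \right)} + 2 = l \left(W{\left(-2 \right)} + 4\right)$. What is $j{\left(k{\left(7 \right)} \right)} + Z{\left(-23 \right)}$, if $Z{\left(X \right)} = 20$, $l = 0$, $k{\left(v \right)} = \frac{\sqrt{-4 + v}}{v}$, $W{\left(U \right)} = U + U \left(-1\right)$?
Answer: $18$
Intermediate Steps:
$W{\left(U \right)} = 0$ ($W{\left(U \right)} = U - U = 0$)
$k{\left(v \right)} = \frac{\sqrt{-4 + v}}{v}$
$j{\left(R \right)} = -2$ ($j{\left(R \right)} = -2 + 0 \left(0 + 4\right) = -2 + 0 \cdot 4 = -2 + 0 = -2$)
$j{\left(k{\left(7 \right)} \right)} + Z{\left(-23 \right)} = -2 + 20 = 18$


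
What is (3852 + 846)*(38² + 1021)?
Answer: 11580570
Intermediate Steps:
(3852 + 846)*(38² + 1021) = 4698*(1444 + 1021) = 4698*2465 = 11580570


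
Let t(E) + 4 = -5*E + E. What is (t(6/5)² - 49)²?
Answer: 505521/625 ≈ 808.83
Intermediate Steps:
t(E) = -4 - 4*E (t(E) = -4 + (-5*E + E) = -4 - 4*E)
(t(6/5)² - 49)² = ((-4 - 24/5)² - 49)² = ((-44/5)² - 49)² = (1936/25 - 49)² = (711/25)² = 505521/625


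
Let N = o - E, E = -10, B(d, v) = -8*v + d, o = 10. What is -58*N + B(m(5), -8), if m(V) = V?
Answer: -1091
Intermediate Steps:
B(d, v) = d - 8*v
N = 20 (N = 10 - 1*(-10) = 10 + 10 = 20)
-58*N + B(m(5), -8) = -58*20 + (5 - 8*(-8)) = -1160 + (5 + 64) = -1160 + 69 = -1091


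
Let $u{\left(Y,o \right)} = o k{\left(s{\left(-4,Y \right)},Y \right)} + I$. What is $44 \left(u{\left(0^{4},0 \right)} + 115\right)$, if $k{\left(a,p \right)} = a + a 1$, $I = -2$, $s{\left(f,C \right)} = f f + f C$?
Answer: $4972$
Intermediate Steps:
$s{\left(f,C \right)} = f^{2} + C f$
$k{\left(a,p \right)} = 2 a$ ($k{\left(a,p \right)} = a + a = 2 a$)
$u{\left(Y,o \right)} = -2 + o \left(32 - 8 Y\right)$ ($u{\left(Y,o \right)} = o 2 \left(- 4 \left(Y - 4\right)\right) - 2 = o 2 \left(- 4 \left(-4 + Y\right)\right) - 2 = o 2 \left(16 - 4 Y\right) - 2 = o \left(32 - 8 Y\right) - 2 = -2 + o \left(32 - 8 Y\right)$)
$44 \left(u{\left(0^{4},0 \right)} + 115\right) = 44 \left(\left(-2 + 8 \cdot 0 \left(4 - 0^{4}\right)\right) + 115\right) = 44 \left(\left(-2 + 8 \cdot 0 \left(4 - 0\right)\right) + 115\right) = 44 \left(\left(-2 + 8 \cdot 0 \left(4 + 0\right)\right) + 115\right) = 44 \left(\left(-2 + 8 \cdot 0 \cdot 4\right) + 115\right) = 44 \left(\left(-2 + 0\right) + 115\right) = 44 \left(-2 + 115\right) = 44 \cdot 113 = 4972$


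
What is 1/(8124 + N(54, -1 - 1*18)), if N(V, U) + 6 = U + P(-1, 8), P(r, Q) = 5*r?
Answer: 1/8094 ≈ 0.00012355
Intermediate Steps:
N(V, U) = -11 + U (N(V, U) = -6 + (U + 5*(-1)) = -6 + (U - 5) = -6 + (-5 + U) = -11 + U)
1/(8124 + N(54, -1 - 1*18)) = 1/(8124 + (-11 + (-1 - 1*18))) = 1/(8124 + (-11 + (-1 - 18))) = 1/(8124 + (-11 - 19)) = 1/(8124 - 30) = 1/8094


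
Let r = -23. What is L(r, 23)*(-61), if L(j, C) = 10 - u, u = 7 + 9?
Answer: 366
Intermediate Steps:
u = 16
L(j, C) = -6 (L(j, C) = 10 - 1*16 = 10 - 16 = -6)
L(r, 23)*(-61) = -6*(-61) = 366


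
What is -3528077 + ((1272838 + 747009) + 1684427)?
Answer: 176197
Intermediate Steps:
-3528077 + ((1272838 + 747009) + 1684427) = -3528077 + (2019847 + 1684427) = -3528077 + 3704274 = 176197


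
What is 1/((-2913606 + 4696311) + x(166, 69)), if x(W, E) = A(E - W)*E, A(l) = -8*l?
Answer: 1/1836249 ≈ 5.4459e-7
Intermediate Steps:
x(W, E) = E*(-8*E + 8*W) (x(W, E) = (-8*(E - W))*E = (-8*E + 8*W)*E = E*(-8*E + 8*W))
1/((-2913606 + 4696311) + x(166, 69)) = 1/((-2913606 + 4696311) + 8*69*(166 - 1*69)) = 1/(1782705 + 8*69*(166 - 69)) = 1/(1782705 + 8*69*97) = 1/(1782705 + 53544) = 1/1836249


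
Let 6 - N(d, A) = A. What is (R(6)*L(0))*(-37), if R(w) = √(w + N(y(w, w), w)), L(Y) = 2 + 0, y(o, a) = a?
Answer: -74*√6 ≈ -181.26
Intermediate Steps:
N(d, A) = 6 - A
L(Y) = 2
R(w) = √6 (R(w) = √(w + (6 - w)) = √6)
(R(6)*L(0))*(-37) = (√6*2)*(-37) = (2*√6)*(-37) = -74*√6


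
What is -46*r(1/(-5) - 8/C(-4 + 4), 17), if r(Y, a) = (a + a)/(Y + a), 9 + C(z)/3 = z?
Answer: -52785/577 ≈ -91.482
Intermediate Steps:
C(z) = -27 + 3*z
r(Y, a) = 2*a/(Y + a) (r(Y, a) = (2*a)/(Y + a) = 2*a/(Y + a))
-46*r(1/(-5) - 8/C(-4 + 4), 17) = -92*17/((1/(-5) - 8/(-27 + 3*(-4 + 4))) + 17) = -92*17/((1*(-⅕) - 8/(-27 + 3*0)) + 17) = -92*17/((-⅕ - 8/(-27 + 0)) + 17) = -92*17/((-⅕ - 8/(-27)) + 17) = -92*17/((-⅕ - 8*(-1/27)) + 17) = -92*17/((-⅕ + 8/27) + 17) = -92*17/(13/135 + 17) = -92*17/2308/135 = -92*17*135/2308 = -46*2295/1154 = -52785/577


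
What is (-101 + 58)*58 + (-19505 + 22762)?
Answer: 763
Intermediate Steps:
(-101 + 58)*58 + (-19505 + 22762) = -43*58 + 3257 = -2494 + 3257 = 763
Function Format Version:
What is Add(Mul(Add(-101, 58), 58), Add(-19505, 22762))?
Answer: 763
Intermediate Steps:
Add(Mul(Add(-101, 58), 58), Add(-19505, 22762)) = Add(Mul(-43, 58), 3257) = Add(-2494, 3257) = 763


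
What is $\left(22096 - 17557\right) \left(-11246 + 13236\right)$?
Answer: $9032610$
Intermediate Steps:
$\left(22096 - 17557\right) \left(-11246 + 13236\right) = 4539 \cdot 1990 = 9032610$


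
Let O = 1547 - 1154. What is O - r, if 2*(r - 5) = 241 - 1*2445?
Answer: 1490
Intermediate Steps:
r = -1097 (r = 5 + (241 - 1*2445)/2 = 5 + (241 - 2445)/2 = 5 + (½)*(-2204) = 5 - 1102 = -1097)
O = 393
O - r = 393 - 1*(-1097) = 393 + 1097 = 1490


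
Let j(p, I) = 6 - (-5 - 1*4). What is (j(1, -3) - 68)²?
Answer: 2809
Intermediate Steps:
j(p, I) = 15 (j(p, I) = 6 - (-5 - 4) = 6 - 1*(-9) = 6 + 9 = 15)
(j(1, -3) - 68)² = (15 - 68)² = (-53)² = 2809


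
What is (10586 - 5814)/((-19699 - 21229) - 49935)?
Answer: -4772/90863 ≈ -0.052519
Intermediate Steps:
(10586 - 5814)/((-19699 - 21229) - 49935) = 4772/(-40928 - 49935) = 4772/(-90863) = 4772*(-1/90863) = -4772/90863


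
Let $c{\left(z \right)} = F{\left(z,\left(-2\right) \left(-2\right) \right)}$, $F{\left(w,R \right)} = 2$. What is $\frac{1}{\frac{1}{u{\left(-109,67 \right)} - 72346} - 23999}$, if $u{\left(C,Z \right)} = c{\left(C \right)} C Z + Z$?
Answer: $- \frac{86885}{2085153116} \approx -4.1668 \cdot 10^{-5}$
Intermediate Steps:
$c{\left(z \right)} = 2$
$u{\left(C,Z \right)} = Z + 2 C Z$ ($u{\left(C,Z \right)} = 2 C Z + Z = Z + 2 C Z$)
$\frac{1}{\frac{1}{u{\left(-109,67 \right)} - 72346} - 23999} = \frac{1}{\frac{1}{67 \left(1 + 2 \left(-109\right)\right) - 72346} - 23999} = \frac{1}{\frac{1}{67 \left(1 - 218\right) - 72346} - 23999} = \frac{1}{\frac{1}{67 \left(-217\right) - 72346} - 23999} = \frac{1}{\frac{1}{-14539 - 72346} - 23999} = \frac{1}{\frac{1}{-86885} - 23999} = \frac{1}{- \frac{1}{86885} - 23999} = \frac{1}{- \frac{2085153116}{86885}} = - \frac{86885}{2085153116}$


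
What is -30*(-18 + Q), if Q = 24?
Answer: -180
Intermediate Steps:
-30*(-18 + Q) = -30*(-18 + 24) = -30*6 = -180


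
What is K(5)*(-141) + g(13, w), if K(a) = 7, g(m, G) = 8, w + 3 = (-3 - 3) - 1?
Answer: -979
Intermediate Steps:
w = -10 (w = -3 + ((-3 - 3) - 1) = -3 + (-6 - 1) = -3 - 7 = -10)
K(5)*(-141) + g(13, w) = 7*(-141) + 8 = -987 + 8 = -979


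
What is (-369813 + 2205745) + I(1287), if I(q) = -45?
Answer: 1835887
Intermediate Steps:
(-369813 + 2205745) + I(1287) = (-369813 + 2205745) - 45 = 1835932 - 45 = 1835887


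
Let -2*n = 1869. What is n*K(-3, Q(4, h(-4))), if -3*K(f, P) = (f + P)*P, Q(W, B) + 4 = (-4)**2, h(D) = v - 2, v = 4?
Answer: 33642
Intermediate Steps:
h(D) = 2 (h(D) = 4 - 2 = 2)
Q(W, B) = 12 (Q(W, B) = -4 + (-4)**2 = -4 + 16 = 12)
n = -1869/2 (n = -1/2*1869 = -1869/2 ≈ -934.50)
K(f, P) = -P*(P + f)/3 (K(f, P) = -(f + P)*P/3 = -(P + f)*P/3 = -P*(P + f)/3)
n*K(-3, Q(4, h(-4))) = -(-623)*12*(12 - 3)/2 = -(-623)*12*9/2 = -1869/2*(-36) = 33642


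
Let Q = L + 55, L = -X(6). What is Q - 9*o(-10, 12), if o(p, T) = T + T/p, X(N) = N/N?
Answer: -216/5 ≈ -43.200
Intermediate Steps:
X(N) = 1
L = -1 (L = -1*1 = -1)
Q = 54 (Q = -1 + 55 = 54)
Q - 9*o(-10, 12) = 54 - 9*(12 + 12/(-10)) = 54 - 9*(12 + 12*(-⅒)) = 54 - 9*(12 - 6/5) = 54 - 9*54/5 = 54 - 486/5 = -216/5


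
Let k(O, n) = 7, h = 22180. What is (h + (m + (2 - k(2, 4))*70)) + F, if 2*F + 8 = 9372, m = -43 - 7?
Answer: 26462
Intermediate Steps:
m = -50
F = 4682 (F = -4 + (½)*9372 = -4 + 4686 = 4682)
(h + (m + (2 - k(2, 4))*70)) + F = (22180 + (-50 + (2 - 1*7)*70)) + 4682 = (22180 + (-50 + (2 - 7)*70)) + 4682 = (22180 + (-50 - 5*70)) + 4682 = (22180 + (-50 - 350)) + 4682 = (22180 - 400) + 4682 = 21780 + 4682 = 26462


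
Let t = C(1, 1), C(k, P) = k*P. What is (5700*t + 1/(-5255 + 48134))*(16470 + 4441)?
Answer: 5110863804211/42879 ≈ 1.1919e+8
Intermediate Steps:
C(k, P) = P*k
t = 1 (t = 1*1 = 1)
(5700*t + 1/(-5255 + 48134))*(16470 + 4441) = (5700*1 + 1/(-5255 + 48134))*(16470 + 4441) = (5700 + 1/42879)*20911 = (244410301/42879)*20911 = 5110863804211/42879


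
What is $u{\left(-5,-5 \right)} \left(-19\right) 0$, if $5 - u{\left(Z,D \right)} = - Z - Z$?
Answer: $0$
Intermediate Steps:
$u{\left(Z,D \right)} = 5 + 2 Z$ ($u{\left(Z,D \right)} = 5 - \left(- Z - Z\right) = 5 - - 2 Z = 5 + 2 Z$)
$u{\left(-5,-5 \right)} \left(-19\right) 0 = \left(5 + 2 \left(-5\right)\right) \left(-19\right) 0 = \left(5 - 10\right) \left(-19\right) 0 = \left(-5\right) \left(-19\right) 0 = 95 \cdot 0 = 0$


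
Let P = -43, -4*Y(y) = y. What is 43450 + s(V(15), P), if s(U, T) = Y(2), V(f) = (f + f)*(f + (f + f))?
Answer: 86899/2 ≈ 43450.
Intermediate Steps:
Y(y) = -y/4
V(f) = 6*f² (V(f) = (2*f)*(f + 2*f) = (2*f)*(3*f) = 6*f²)
s(U, T) = -½ (s(U, T) = -¼*2 = -½)
43450 + s(V(15), P) = 43450 - ½ = 86899/2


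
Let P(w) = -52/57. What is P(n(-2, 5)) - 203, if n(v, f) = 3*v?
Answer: -11623/57 ≈ -203.91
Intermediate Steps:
P(w) = -52/57 (P(w) = -52*1/57 = -52/57)
P(n(-2, 5)) - 203 = -52/57 - 203 = -11623/57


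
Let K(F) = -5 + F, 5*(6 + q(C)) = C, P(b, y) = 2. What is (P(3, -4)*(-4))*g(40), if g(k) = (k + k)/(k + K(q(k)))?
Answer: -640/37 ≈ -17.297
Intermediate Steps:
q(C) = -6 + C/5
g(k) = 2*k/(-11 + 6*k/5) (g(k) = (k + k)/(k + (-5 + (-6 + k/5))) = (2*k)/(k + (-11 + k/5)) = (2*k)/(-11 + 6*k/5) = 2*k/(-11 + 6*k/5))
(P(3, -4)*(-4))*g(40) = (2*(-4))*(10*40/(-55 + 6*40)) = -80*40/(-55 + 240) = -80*40/185 = -8*80/37 = -640/37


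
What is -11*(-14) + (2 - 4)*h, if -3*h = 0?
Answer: 154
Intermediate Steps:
h = 0 (h = -⅓*0 = 0)
-11*(-14) + (2 - 4)*h = -11*(-14) + (2 - 4)*0 = 154 - 2*0 = 154 + 0 = 154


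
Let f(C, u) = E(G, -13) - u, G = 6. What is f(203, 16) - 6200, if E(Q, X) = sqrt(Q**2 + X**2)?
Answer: -6216 + sqrt(205) ≈ -6201.7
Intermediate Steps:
f(C, u) = sqrt(205) - u (f(C, u) = sqrt(6**2 + (-13)**2) - u = sqrt(36 + 169) - u = sqrt(205) - u)
f(203, 16) - 6200 = (sqrt(205) - 1*16) - 6200 = (sqrt(205) - 16) - 6200 = (-16 + sqrt(205)) - 6200 = -6216 + sqrt(205)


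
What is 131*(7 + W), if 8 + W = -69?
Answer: -9170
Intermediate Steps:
W = -77 (W = -8 - 69 = -77)
131*(7 + W) = 131*(7 - 77) = 131*(-70) = -9170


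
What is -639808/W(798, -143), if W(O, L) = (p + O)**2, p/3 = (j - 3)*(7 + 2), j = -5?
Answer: -159952/84681 ≈ -1.8889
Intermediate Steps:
p = -216 (p = 3*((-5 - 3)*(7 + 2)) = 3*(-8*9) = 3*(-72) = -216)
W(O, L) = (-216 + O)**2
-639808/W(798, -143) = -639808/(-216 + 798)**2 = -639808/(582**2) = -639808/338724 = -639808*1/338724 = -159952/84681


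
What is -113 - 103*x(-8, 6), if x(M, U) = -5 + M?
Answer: 1226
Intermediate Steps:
-113 - 103*x(-8, 6) = -113 - 103*(-5 - 8) = -113 - 103*(-13) = -113 + 1339 = 1226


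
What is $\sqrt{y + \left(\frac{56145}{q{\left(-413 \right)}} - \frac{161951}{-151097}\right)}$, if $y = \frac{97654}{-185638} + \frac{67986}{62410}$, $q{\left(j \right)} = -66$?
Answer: $\frac{i \sqrt{12611204747682082950367673562310}}{121874403529670} \approx 29.138 i$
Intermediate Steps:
$y = \frac{1631549732}{2896416895}$ ($y = 97654 \left(- \frac{1}{185638}\right) + 67986 \cdot \frac{1}{62410} = - \frac{48827}{92819} + \frac{33993}{31205} = \frac{1631549732}{2896416895} \approx 0.5633$)
$\sqrt{y + \left(\frac{56145}{q{\left(-413 \right)}} - \frac{161951}{-151097}\right)} = \sqrt{\frac{1631549732}{2896416895} + \left(\frac{56145}{-66} - \frac{161951}{-151097}\right)} = \sqrt{\frac{1631549732}{2896416895} + \left(56145 \left(- \frac{1}{66}\right) - - \frac{161951}{151097}\right)} = \sqrt{\frac{1631549732}{2896416895} + \left(- \frac{18715}{22} + \frac{161951}{151097}\right)} = \sqrt{\frac{1631549732}{2896416895} - \frac{2824217433}{3324134}} = \sqrt{- \frac{8174687598157898447}{9628077878843930}} = \frac{i \sqrt{12611204747682082950367673562310}}{121874403529670}$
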